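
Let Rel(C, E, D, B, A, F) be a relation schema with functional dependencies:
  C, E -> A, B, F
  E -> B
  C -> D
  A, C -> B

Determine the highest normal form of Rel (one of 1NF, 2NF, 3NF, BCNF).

Candidate key: {C, E}. Prime attributes: {C, E}.
For E -> B we have {E}⁺ = {B, E}; {E} is not a superkey, so BCNF fails.
E -> B has non-prime {B} on the right and a non-superkey on the left, so 3NF fails.
Since {C} ⊂ {C, E} and {C}⁺ ⊇ {D} with {D} non-prime, there is a partial dependency; 2NF fails.

1NF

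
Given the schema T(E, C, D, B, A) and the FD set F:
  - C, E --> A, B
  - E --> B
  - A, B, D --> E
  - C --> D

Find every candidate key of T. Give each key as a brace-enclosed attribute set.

{A, B, C}, {C, E}

{C} never appears on the right of any FD, so every key must include it.
{C, E}⁺ = {A, B, C, D, E}, which is every attribute, so {C, E} is a candidate key.
{A, B, C}⁺ = {A, B, C, D, E}, which is every attribute, so {A, B, C} is a candidate key.
No proper subset of any of these is a key, and no other minimal superkey exists.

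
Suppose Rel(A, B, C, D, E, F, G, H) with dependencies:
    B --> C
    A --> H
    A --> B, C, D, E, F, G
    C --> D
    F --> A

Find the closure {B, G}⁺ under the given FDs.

{B, C, D, G}

Start with {B, G}.
B --> C applies; add {C} → now {B, C, G}.
C --> D applies; add {D} → now {B, C, D, G}.
No further FD applies.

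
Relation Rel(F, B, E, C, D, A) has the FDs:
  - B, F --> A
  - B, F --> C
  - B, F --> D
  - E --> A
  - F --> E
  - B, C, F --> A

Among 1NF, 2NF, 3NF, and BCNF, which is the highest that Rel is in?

Candidate key: {B, F}. Prime attributes: {B, F}.
E --> A breaks BCNF: {E}⁺ = {A, E}, so {E} is not a superkey.
E --> A determines the non-prime attribute {A} from a non-superkey — 3NF is violated.
{F} is a proper subset of the key {B, F}, and {F}⁺ contains the non-prime attributes {A, E} — a partial dependency, so 2NF is violated.

1NF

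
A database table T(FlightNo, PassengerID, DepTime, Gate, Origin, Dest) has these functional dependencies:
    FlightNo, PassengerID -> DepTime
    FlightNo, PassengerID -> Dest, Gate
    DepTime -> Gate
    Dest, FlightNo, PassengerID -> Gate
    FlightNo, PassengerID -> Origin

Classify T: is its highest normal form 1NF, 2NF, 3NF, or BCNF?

Candidate key: {FlightNo, PassengerID}. Prime attributes: {FlightNo, PassengerID}.
DepTime -> Gate breaks BCNF: {DepTime}⁺ = {DepTime, Gate}, so {DepTime} is not a superkey.
DepTime -> Gate has non-prime {Gate} on the right and a non-superkey on the left, so 3NF fails.
Checking every proper subset of each key, none determines a non-prime attribute — 2NF is satisfied.

2NF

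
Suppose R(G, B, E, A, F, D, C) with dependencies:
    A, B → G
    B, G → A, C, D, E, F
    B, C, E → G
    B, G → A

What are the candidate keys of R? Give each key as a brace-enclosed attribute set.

{A, B}, {B, C, E}, {B, G}

No FD produces {B}, so it must be in every candidate key.
{A, B}⁺ = {A, B, C, D, E, F, G} — all of the relation — so {A, B} is a candidate key.
{B, G}⁺ = {A, B, C, D, E, F, G} — all of the relation — so {B, G} is a candidate key.
{B, C, E}⁺ = {A, B, C, D, E, F, G} — all of the relation — so {B, C, E} is a candidate key.
These are minimal and exhaustive — every other superkey contains one of them.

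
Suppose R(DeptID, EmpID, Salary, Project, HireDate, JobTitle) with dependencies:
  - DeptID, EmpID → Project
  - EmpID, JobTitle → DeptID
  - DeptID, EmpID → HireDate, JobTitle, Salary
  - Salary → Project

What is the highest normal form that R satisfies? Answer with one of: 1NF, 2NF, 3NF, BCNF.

2NF

Candidate keys: {DeptID, EmpID}, {EmpID, JobTitle}. Prime attributes: {DeptID, EmpID, JobTitle}.
Salary → Project breaks BCNF: {Salary}⁺ = {Project, Salary}, so {Salary} is not a superkey.
Because {Project} is non-prime and the left side of Salary → Project is not a superkey, the relation is not in 3NF.
No proper subset of a key has a non-prime attribute in its closure, so there is no partial dependency; 2NF holds.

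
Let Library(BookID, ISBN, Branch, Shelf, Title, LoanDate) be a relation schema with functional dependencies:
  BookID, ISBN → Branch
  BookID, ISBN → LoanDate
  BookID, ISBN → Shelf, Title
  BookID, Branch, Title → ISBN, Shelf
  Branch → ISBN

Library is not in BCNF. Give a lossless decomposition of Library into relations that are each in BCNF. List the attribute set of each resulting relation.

Candidate keys of the original relation: {BookID, Branch}, {BookID, ISBN}.
In {BookID, Branch, ISBN, LoanDate, Shelf, Title}, {Branch} is not a superkey ({Branch}⁺ restricted to this set is {Branch, ISBN}), so split on Branch → ISBN into {Branch, ISBN} and {BookID, Branch, LoanDate, Shelf, Title}.
{Branch, ISBN} has no BCNF violation.
{BookID, Branch, LoanDate, Shelf, Title} has no BCNF violation.

{BookID, Branch, LoanDate, Shelf, Title}; {Branch, ISBN}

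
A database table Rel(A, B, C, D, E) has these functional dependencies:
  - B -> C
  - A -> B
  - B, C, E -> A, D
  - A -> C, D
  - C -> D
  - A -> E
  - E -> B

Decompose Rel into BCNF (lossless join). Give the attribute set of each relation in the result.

{A, B, E}; {B, C}; {C, D}

Candidate keys of the original relation: {A}, {E}.
{A, B, C, D, E}: {B} determines {B, C, D} here but is not a superkey — split on B -> C, D, giving {B, C, D} and {A, B, E}.
{B, C, D}: {C} determines {C, D} here but is not a superkey — split on C -> D, giving {C, D} and {B, C}.
{C, D}: every determinant is a superkey — BCNF.
{B, C}: every determinant is a superkey — BCNF.
{A, B, E}: every determinant is a superkey — BCNF.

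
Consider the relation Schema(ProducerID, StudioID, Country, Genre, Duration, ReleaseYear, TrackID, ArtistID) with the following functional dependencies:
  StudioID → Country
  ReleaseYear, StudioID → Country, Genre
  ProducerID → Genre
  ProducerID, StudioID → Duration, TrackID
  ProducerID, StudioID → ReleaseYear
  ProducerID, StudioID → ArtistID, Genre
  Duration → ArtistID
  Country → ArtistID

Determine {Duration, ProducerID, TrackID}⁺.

Start with {Duration, ProducerID, TrackID}.
ProducerID → Genre applies; add {Genre} → now {Duration, Genre, ProducerID, TrackID}.
Duration → ArtistID applies; add {ArtistID} → now {ArtistID, Duration, Genre, ProducerID, TrackID}.
No further FD applies.

{ArtistID, Duration, Genre, ProducerID, TrackID}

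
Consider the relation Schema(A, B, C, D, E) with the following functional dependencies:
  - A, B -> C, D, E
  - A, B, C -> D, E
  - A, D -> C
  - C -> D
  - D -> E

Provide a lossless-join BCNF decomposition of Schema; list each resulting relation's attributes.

{A, B, D}; {A, C}; {C, D}; {D, E}

Candidate key of the original relation: {A, B}.
In {A, B, C, D, E}, {A, D} is not a superkey ({A, D}⁺ restricted to this set is {A, C, D, E}), so split on A, D -> C, E into {A, C, D, E} and {A, B, D}.
In {A, C, D, E}, {C} is not a superkey ({C}⁺ restricted to this set is {C, D, E}), so split on C -> D, E into {C, D, E} and {A, C}.
In {C, D, E}, {D} is not a superkey ({D}⁺ restricted to this set is {D, E}), so split on D -> E into {D, E} and {C, D}.
{D, E} has no BCNF violation.
{C, D} has no BCNF violation.
{A, C} has no BCNF violation.
{A, B, D} has no BCNF violation.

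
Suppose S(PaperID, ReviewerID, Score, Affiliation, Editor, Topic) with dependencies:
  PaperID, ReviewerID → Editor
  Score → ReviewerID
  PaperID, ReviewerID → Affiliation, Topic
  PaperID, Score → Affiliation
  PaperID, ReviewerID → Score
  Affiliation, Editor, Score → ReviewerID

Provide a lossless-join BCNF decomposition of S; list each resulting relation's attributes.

{Affiliation, Editor, PaperID, Score, Topic}; {ReviewerID, Score}

Candidate keys of the original relation: {PaperID, ReviewerID}, {PaperID, Score}.
{Affiliation, Editor, PaperID, ReviewerID, Score, Topic}: {Score} determines {ReviewerID, Score} here but is not a superkey — split on Score → ReviewerID, giving {ReviewerID, Score} and {Affiliation, Editor, PaperID, Score, Topic}.
{ReviewerID, Score} is in BCNF.
{Affiliation, Editor, PaperID, Score, Topic} is in BCNF.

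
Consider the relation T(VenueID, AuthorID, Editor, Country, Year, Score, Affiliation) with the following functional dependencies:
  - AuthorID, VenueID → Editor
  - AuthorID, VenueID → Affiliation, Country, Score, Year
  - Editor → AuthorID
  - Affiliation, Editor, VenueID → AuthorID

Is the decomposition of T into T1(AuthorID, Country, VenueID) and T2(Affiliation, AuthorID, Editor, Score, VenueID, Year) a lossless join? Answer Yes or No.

Yes

The shared attributes are {AuthorID, VenueID} and {AuthorID, VenueID}⁺ = {Affiliation, AuthorID, Country, Editor, Score, VenueID, Year}.
T1 is contained in that closure, so T1 ∩ T2 → T1 holds and the join is lossless.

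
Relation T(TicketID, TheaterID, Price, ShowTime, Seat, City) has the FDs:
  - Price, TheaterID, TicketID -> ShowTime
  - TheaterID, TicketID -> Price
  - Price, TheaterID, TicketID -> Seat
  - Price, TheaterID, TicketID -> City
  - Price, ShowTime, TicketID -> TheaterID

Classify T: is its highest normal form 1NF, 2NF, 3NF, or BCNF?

BCNF

Candidate keys: {Price, ShowTime, TicketID}, {TheaterID, TicketID}. Prime attributes: {Price, ShowTime, TheaterID, TicketID}.
The left-hand side of every FD is a superkey, so BCNF is satisfied.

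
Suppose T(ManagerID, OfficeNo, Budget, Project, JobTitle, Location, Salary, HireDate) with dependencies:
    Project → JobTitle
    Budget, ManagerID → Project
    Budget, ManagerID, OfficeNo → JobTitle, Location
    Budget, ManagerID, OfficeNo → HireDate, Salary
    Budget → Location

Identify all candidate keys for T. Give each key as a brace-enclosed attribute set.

{Budget, ManagerID, OfficeNo}

{Budget, ManagerID, OfficeNo} never appear on the right of any FD, so every key must include all of them.
Closure of {Budget, ManagerID, OfficeNo} is {Budget, HireDate, JobTitle, Location, ManagerID, OfficeNo, Project, Salary}, the whole schema; {Budget, ManagerID, OfficeNo} is a candidate key.
No other minimal set has full closure, so this is the only candidate key.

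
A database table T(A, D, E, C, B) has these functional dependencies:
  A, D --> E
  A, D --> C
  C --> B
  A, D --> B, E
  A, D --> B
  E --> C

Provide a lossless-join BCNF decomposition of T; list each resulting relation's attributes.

Candidate key of the original relation: {A, D}.
{A, B, C, D, E}: {C} determines {B, C} here but is not a superkey — split on C --> B, giving {B, C} and {A, C, D, E}.
{B, C} is in BCNF.
{A, C, D, E}: {E} determines {C, E} here but is not a superkey — split on E --> C, giving {C, E} and {A, D, E}.
{C, E} is in BCNF.
{A, D, E} is in BCNF.

{A, D, E}; {B, C}; {C, E}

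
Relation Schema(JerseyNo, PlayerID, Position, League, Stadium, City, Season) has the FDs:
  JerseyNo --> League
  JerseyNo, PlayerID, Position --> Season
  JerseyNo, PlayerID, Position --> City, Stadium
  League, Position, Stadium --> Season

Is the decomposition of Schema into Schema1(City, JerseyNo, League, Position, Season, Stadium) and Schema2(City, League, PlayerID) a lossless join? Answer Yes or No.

Common attributes: {City, League}; their closure is {City, League}.
Neither Schema1 nor Schema2 is contained in that closure, so the decomposition is lossy.

No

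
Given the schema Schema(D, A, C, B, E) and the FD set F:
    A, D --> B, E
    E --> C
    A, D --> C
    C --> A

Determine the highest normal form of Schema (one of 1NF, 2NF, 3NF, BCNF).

3NF

Candidate keys: {A, D}, {C, D}, {D, E}. Prime attributes: {A, C, D, E}.
For E --> C we have {E}⁺ = {A, C, E}; {E} is not a superkey, so BCNF fails.
Since {C} ⊆ prime attributes and every other non-superkey FD also has a prime right side, the schema is in 3NF.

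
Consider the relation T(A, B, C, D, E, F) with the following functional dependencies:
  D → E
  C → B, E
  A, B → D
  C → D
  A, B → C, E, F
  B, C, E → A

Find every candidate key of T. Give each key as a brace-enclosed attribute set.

{A, B}, {C}

{C} is a candidate key since {C}⁺ = {A, B, C, D, E, F} covers every attribute.
{A, B} is a candidate key since {A, B}⁺ = {A, B, C, D, E, F} covers every attribute.
Any other superkey properly contains one of these, so there are no further candidate keys.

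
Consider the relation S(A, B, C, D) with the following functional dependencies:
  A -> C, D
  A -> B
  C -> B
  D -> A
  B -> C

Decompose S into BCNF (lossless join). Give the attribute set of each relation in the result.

Candidate keys of the original relation: {A}, {D}.
{A, B, C, D}: {C} determines {B, C} here but is not a superkey — split on C -> B, giving {B, C} and {A, C, D}.
{B, C}: every determinant is a superkey — BCNF.
{A, C, D}: every determinant is a superkey — BCNF.

{A, C, D}; {B, C}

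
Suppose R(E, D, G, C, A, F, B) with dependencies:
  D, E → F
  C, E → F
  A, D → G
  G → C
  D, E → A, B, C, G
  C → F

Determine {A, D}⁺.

{A, C, D, F, G}

Start with {A, D}.
A, D → G applies; add {G} → now {A, D, G}.
G → C applies; add {C} → now {A, C, D, G}.
C → F applies; add {F} → now {A, C, D, F, G}.
No further FD applies.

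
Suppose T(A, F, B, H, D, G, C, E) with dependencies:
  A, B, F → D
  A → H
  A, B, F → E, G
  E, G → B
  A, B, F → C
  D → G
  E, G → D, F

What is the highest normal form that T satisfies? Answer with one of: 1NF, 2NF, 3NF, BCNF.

Candidate keys: {A, B, F}, {A, D, E}, {A, E, G}. Prime attributes: {A, B, D, E, F, G}.
A → H breaks BCNF: {A}⁺ = {A, H}, so {A} is not a superkey.
Because {H} is non-prime and the left side of A → H is not a superkey, the relation is not in 3NF.
The proper key subset {A} of {A, B, F} determines non-prime {H}, so the relation is not even in 2NF.

1NF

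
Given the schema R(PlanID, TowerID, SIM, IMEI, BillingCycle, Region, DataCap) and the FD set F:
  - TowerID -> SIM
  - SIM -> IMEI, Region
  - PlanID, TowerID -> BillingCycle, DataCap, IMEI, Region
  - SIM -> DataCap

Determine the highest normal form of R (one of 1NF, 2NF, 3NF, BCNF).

Candidate key: {PlanID, TowerID}. Prime attributes: {PlanID, TowerID}.
TowerID -> SIM: {TowerID}⁺ = {DataCap, IMEI, Region, SIM, TowerID}, which is not all of the attributes, so the left side is not a superkey — BCNF is violated.
TowerID -> SIM determines the non-prime attribute {SIM} from a non-superkey — 3NF is violated.
The proper key subset {TowerID} of {PlanID, TowerID} determines non-prime {DataCap, IMEI, Region, SIM}, so the relation is not even in 2NF.

1NF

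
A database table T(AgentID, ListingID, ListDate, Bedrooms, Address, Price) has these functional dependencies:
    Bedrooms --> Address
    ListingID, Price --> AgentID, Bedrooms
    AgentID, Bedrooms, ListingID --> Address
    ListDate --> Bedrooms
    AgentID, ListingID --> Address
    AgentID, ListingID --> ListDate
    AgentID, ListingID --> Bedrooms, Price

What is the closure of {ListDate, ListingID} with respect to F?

Start with {ListDate, ListingID}.
ListDate --> Bedrooms applies; add {Bedrooms} → now {Bedrooms, ListDate, ListingID}.
Bedrooms --> Address applies; add {Address} → now {Address, Bedrooms, ListDate, ListingID}.
No further FD applies.

{Address, Bedrooms, ListDate, ListingID}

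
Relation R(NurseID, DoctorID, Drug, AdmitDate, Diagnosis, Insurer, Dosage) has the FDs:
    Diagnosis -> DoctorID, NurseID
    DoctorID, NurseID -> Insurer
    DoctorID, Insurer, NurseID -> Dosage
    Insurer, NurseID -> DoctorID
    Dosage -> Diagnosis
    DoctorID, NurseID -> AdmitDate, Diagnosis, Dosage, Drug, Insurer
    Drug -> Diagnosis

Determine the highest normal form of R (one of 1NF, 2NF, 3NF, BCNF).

BCNF

Candidate keys: {Diagnosis}, {DoctorID, NurseID}, {Dosage}, {Drug}, {Insurer, NurseID}. Prime attributes: {Diagnosis, DoctorID, Dosage, Drug, Insurer, NurseID}.
Each dependency's left side is a superkey — BCNF holds.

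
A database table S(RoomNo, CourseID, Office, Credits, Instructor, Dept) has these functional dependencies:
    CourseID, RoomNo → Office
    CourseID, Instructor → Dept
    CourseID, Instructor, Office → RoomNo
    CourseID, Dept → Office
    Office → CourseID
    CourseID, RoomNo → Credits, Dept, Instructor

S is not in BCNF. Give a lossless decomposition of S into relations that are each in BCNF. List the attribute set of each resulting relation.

{CourseID, Credits, Dept, Instructor, RoomNo}; {CourseID, Office}; {Dept, Office}

Candidate keys of the original relation: {CourseID, Instructor}, {CourseID, RoomNo}, {Instructor, Office}, {Office, RoomNo}.
{CourseID, Credits, Dept, Instructor, Office, RoomNo}: {CourseID, Dept} determines {CourseID, Dept, Office} here but is not a superkey — split on CourseID, Dept → Office, giving {CourseID, Dept, Office} and {CourseID, Credits, Dept, Instructor, RoomNo}.
{CourseID, Dept, Office}: {Office} determines {CourseID, Office} here but is not a superkey — split on Office → CourseID, giving {CourseID, Office} and {Dept, Office}.
{CourseID, Office} has no BCNF violation.
{Dept, Office} has no BCNF violation.
{CourseID, Credits, Dept, Instructor, RoomNo} has no BCNF violation.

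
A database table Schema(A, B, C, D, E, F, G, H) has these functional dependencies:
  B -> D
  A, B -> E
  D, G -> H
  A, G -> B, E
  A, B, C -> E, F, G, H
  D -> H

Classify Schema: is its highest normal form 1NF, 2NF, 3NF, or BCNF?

1NF

Candidate keys: {A, B, C}, {A, C, G}. Prime attributes: {A, B, C, G}.
For B -> D we have {B}⁺ = {B, D, H}; {B} is not a superkey, so BCNF fails.
B -> D has non-prime {D} on the right and a non-superkey on the left, so 3NF fails.
Since {B} ⊂ {A, B, C} and {B}⁺ ⊇ {D, H} with {D, H} non-prime, there is a partial dependency; 2NF fails.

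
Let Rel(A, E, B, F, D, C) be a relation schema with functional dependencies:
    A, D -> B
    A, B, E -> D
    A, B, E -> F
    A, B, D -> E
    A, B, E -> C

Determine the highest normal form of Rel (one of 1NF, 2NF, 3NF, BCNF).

BCNF

Candidate keys: {A, B, E}, {A, D}. Prime attributes: {A, B, D, E}.
Every FD has a superkey on the left, so the relation is in BCNF.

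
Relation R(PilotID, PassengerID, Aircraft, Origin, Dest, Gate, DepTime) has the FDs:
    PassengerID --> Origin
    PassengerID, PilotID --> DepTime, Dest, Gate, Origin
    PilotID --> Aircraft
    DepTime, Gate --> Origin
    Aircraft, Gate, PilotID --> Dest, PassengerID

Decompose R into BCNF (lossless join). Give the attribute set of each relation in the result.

{Aircraft, PilotID}; {DepTime, Dest, Gate, PassengerID, PilotID}; {Origin, PassengerID}

Candidate keys of the original relation: {Gate, PilotID}, {PassengerID, PilotID}.
Within {Aircraft, DepTime, Dest, Gate, Origin, PassengerID, PilotID}: {PassengerID}⁺ ∩ {Aircraft, DepTime, Dest, Gate, Origin, PassengerID, PilotID} = {Origin, PassengerID}, not the whole set, so PassengerID --> Origin violates BCNF; decompose into {Origin, PassengerID} and {Aircraft, DepTime, Dest, Gate, PassengerID, PilotID}.
{Origin, PassengerID} is in BCNF.
Within {Aircraft, DepTime, Dest, Gate, PassengerID, PilotID}: {PilotID}⁺ ∩ {Aircraft, DepTime, Dest, Gate, PassengerID, PilotID} = {Aircraft, PilotID}, not the whole set, so PilotID --> Aircraft violates BCNF; decompose into {Aircraft, PilotID} and {DepTime, Dest, Gate, PassengerID, PilotID}.
{Aircraft, PilotID} is in BCNF.
{DepTime, Dest, Gate, PassengerID, PilotID} is in BCNF.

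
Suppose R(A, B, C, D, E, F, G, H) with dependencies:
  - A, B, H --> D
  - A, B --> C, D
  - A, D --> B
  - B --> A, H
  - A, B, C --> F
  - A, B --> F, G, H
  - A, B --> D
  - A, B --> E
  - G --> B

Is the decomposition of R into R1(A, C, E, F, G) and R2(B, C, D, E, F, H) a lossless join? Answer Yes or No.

Common attributes: {C, E, F}; their closure is {C, E, F}.
The closure covers neither R1 nor R2 entirely; the join is not lossless.

No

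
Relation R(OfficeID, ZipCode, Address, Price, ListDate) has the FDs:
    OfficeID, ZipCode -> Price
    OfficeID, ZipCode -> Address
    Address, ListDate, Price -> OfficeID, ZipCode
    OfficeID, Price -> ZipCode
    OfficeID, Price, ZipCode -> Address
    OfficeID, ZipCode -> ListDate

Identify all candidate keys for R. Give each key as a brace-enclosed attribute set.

{Address, ListDate, Price}, {OfficeID, Price}, {OfficeID, ZipCode}

Closure of {OfficeID, Price} is {Address, ListDate, OfficeID, Price, ZipCode}, the whole schema; {OfficeID, Price} is a candidate key.
Closure of {OfficeID, ZipCode} is {Address, ListDate, OfficeID, Price, ZipCode}, the whole schema; {OfficeID, ZipCode} is a candidate key.
Closure of {Address, ListDate, Price} is {Address, ListDate, OfficeID, Price, ZipCode}, the whole schema; {Address, ListDate, Price} is a candidate key.
No proper subset of any of these is a key, and no other minimal superkey exists.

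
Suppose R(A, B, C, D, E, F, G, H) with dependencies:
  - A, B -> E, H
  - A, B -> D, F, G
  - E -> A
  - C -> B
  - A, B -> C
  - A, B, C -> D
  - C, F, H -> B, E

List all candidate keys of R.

{A, B}⁺ = {A, B, C, D, E, F, G, H}, which is every attribute, so {A, B} is a candidate key.
{A, C}⁺ = {A, B, C, D, E, F, G, H}, which is every attribute, so {A, C} is a candidate key.
{B, E}⁺ = {A, B, C, D, E, F, G, H}, which is every attribute, so {B, E} is a candidate key.
{C, E}⁺ = {A, B, C, D, E, F, G, H}, which is every attribute, so {C, E} is a candidate key.
{C, F, H}⁺ = {A, B, C, D, E, F, G, H}, which is every attribute, so {C, F, H} is a candidate key.
These are minimal and exhaustive — every other superkey contains one of them.

{A, B}, {A, C}, {B, E}, {C, E}, {C, F, H}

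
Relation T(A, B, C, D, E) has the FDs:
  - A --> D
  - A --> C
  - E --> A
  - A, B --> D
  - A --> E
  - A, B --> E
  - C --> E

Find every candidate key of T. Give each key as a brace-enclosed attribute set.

No FD produces {B}, so it must be in every candidate key.
{A, B}⁺ = {A, B, C, D, E}, which is every attribute, so {A, B} is a candidate key.
{B, C}⁺ = {A, B, C, D, E}, which is every attribute, so {B, C} is a candidate key.
{B, E}⁺ = {A, B, C, D, E}, which is every attribute, so {B, E} is a candidate key.
These are minimal and exhaustive — every other superkey contains one of them.

{A, B}, {B, C}, {B, E}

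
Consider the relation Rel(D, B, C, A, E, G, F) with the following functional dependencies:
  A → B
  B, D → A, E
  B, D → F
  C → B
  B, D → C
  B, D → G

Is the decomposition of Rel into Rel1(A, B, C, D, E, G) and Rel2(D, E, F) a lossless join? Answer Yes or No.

No

Rel1 ∩ Rel2 = {D, E}; its closure under F is {D, E}.
Neither Rel1 nor Rel2 is contained in that closure, so the decomposition is lossy.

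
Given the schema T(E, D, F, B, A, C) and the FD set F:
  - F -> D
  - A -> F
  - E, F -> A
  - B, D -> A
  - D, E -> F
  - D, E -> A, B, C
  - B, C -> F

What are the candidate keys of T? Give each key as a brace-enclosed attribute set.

{A, E}, {B, C, E}, {D, E}, {E, F}

No FD produces {E}, so it must be in every candidate key.
Closure of {A, E} is {A, B, C, D, E, F}, the whole schema; {A, E} is a candidate key.
Closure of {D, E} is {A, B, C, D, E, F}, the whole schema; {D, E} is a candidate key.
Closure of {E, F} is {A, B, C, D, E, F}, the whole schema; {E, F} is a candidate key.
Closure of {B, C, E} is {A, B, C, D, E, F}, the whole schema; {B, C, E} is a candidate key.
Any other superkey properly contains one of these, so there are no further candidate keys.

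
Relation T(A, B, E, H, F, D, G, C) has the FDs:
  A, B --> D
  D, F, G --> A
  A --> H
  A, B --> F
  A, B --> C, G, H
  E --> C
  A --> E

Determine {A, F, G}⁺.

{A, C, E, F, G, H}

Start with {A, F, G}.
A --> H applies; add {H} → now {A, F, G, H}.
A --> E applies; add {E} → now {A, E, F, G, H}.
E --> C applies; add {C} → now {A, C, E, F, G, H}.
No further FD applies.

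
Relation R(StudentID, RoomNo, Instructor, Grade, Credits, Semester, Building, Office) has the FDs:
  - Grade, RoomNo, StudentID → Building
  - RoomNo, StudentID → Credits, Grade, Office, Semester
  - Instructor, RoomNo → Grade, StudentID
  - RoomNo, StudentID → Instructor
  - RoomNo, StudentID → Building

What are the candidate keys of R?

{RoomNo} never appears on the right of any FD, so every key must include it.
{Instructor, RoomNo} is a candidate key since {Instructor, RoomNo}⁺ = {Building, Credits, Grade, Instructor, Office, RoomNo, Semester, StudentID} covers every attribute.
{RoomNo, StudentID} is a candidate key since {RoomNo, StudentID}⁺ = {Building, Credits, Grade, Instructor, Office, RoomNo, Semester, StudentID} covers every attribute.
Any other superkey properly contains one of these, so there are no further candidate keys.

{Instructor, RoomNo}, {RoomNo, StudentID}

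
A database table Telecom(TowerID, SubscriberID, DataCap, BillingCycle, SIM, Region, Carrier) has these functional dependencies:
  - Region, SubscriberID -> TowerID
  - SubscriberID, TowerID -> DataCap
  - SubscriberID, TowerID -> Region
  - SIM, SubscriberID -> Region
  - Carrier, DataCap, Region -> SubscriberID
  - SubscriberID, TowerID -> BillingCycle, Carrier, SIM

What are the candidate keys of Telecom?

{Carrier, DataCap, Region}, {Region, SubscriberID}, {SIM, SubscriberID}, {SubscriberID, TowerID}

{Region, SubscriberID}⁺ = {BillingCycle, Carrier, DataCap, Region, SIM, SubscriberID, TowerID} — all of the relation — so {Region, SubscriberID} is a candidate key.
{SIM, SubscriberID}⁺ = {BillingCycle, Carrier, DataCap, Region, SIM, SubscriberID, TowerID} — all of the relation — so {SIM, SubscriberID} is a candidate key.
{SubscriberID, TowerID}⁺ = {BillingCycle, Carrier, DataCap, Region, SIM, SubscriberID, TowerID} — all of the relation — so {SubscriberID, TowerID} is a candidate key.
{Carrier, DataCap, Region}⁺ = {BillingCycle, Carrier, DataCap, Region, SIM, SubscriberID, TowerID} — all of the relation — so {Carrier, DataCap, Region} is a candidate key.
These are minimal and exhaustive — every other superkey contains one of them.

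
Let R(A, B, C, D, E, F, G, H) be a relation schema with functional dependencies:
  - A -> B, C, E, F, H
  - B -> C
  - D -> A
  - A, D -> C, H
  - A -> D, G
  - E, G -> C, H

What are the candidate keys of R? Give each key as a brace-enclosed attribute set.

Closure of {A} is {A, B, C, D, E, F, G, H}, the whole schema; {A} is a candidate key.
Closure of {D} is {A, B, C, D, E, F, G, H}, the whole schema; {D} is a candidate key.
Any other superkey properly contains one of these, so there are no further candidate keys.

{A}, {D}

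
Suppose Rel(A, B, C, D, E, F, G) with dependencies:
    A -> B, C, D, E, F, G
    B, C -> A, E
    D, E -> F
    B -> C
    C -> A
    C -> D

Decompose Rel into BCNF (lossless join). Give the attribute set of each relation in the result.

Candidate keys of the original relation: {A}, {B}, {C}.
{A, B, C, D, E, F, G}: {D, E} determines {D, E, F} here but is not a superkey — split on D, E -> F, giving {D, E, F} and {A, B, C, D, E, G}.
{D, E, F} has no BCNF violation.
{A, B, C, D, E, G} has no BCNF violation.

{A, B, C, D, E, G}; {D, E, F}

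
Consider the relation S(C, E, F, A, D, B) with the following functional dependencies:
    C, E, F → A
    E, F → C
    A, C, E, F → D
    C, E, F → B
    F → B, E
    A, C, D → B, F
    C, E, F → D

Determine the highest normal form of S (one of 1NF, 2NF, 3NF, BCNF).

Candidate keys: {A, C, D}, {F}. Prime attributes: {A, C, D, F}.
The left-hand side of every FD is a superkey, so BCNF is satisfied.

BCNF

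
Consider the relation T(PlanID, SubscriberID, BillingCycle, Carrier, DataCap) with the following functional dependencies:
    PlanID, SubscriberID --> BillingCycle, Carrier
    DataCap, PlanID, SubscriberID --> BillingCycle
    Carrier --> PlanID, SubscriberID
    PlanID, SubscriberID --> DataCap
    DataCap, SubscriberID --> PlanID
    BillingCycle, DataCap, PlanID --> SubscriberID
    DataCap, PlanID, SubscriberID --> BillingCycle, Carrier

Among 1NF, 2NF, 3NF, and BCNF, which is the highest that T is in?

Candidate keys: {BillingCycle, DataCap, PlanID}, {Carrier}, {DataCap, SubscriberID}, {PlanID, SubscriberID}. Prime attributes: {BillingCycle, Carrier, DataCap, PlanID, SubscriberID}.
The left-hand side of every FD is a superkey, so BCNF is satisfied.

BCNF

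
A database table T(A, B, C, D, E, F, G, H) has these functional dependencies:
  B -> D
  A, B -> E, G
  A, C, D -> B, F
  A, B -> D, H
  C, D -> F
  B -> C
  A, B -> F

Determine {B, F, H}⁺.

Start with {B, F, H}.
B -> D applies; add {D} → now {B, D, F, H}.
B -> C applies; add {C} → now {B, C, D, F, H}.
No further FD applies.

{B, C, D, F, H}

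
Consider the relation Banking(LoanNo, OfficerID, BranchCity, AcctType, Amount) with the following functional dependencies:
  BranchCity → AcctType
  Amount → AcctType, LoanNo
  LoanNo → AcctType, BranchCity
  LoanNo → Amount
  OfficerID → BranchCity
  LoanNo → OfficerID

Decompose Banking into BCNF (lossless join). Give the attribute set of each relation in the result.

Candidate keys of the original relation: {Amount}, {LoanNo}.
In {AcctType, Amount, BranchCity, LoanNo, OfficerID}, {BranchCity} is not a superkey ({BranchCity}⁺ restricted to this set is {AcctType, BranchCity}), so split on BranchCity → AcctType into {AcctType, BranchCity} and {Amount, BranchCity, LoanNo, OfficerID}.
{AcctType, BranchCity} has no BCNF violation.
In {Amount, BranchCity, LoanNo, OfficerID}, {OfficerID} is not a superkey ({OfficerID}⁺ restricted to this set is {BranchCity, OfficerID}), so split on OfficerID → BranchCity into {BranchCity, OfficerID} and {Amount, LoanNo, OfficerID}.
{BranchCity, OfficerID} has no BCNF violation.
{Amount, LoanNo, OfficerID} has no BCNF violation.

{AcctType, BranchCity}; {Amount, LoanNo, OfficerID}; {BranchCity, OfficerID}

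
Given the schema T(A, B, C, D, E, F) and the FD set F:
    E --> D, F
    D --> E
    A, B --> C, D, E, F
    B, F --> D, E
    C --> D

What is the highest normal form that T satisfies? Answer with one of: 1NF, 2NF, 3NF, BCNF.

Candidate key: {A, B}. Prime attributes: {A, B}.
E --> D, F breaks BCNF: {E}⁺ = {D, E, F}, so {E} is not a superkey.
E --> D, F has non-prime {D, F} on the right and a non-superkey on the left, so 3NF fails.
No non-prime attribute depends on a proper subset of any candidate key, so 2NF holds.

2NF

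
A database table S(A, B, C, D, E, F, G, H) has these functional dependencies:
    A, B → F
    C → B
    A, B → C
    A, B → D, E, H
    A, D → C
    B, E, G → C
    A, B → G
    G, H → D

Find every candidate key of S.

{A, B}, {A, C}, {A, D}, {A, G, H}

Attributes never on any right-hand side: {A} — every candidate key must contain it.
{A, B} is a candidate key since {A, B}⁺ = {A, B, C, D, E, F, G, H} covers every attribute.
{A, C} is a candidate key since {A, C}⁺ = {A, B, C, D, E, F, G, H} covers every attribute.
{A, D} is a candidate key since {A, D}⁺ = {A, B, C, D, E, F, G, H} covers every attribute.
{A, G, H} is a candidate key since {A, G, H}⁺ = {A, B, C, D, E, F, G, H} covers every attribute.
No proper subset of any of these is a key, and no other minimal superkey exists.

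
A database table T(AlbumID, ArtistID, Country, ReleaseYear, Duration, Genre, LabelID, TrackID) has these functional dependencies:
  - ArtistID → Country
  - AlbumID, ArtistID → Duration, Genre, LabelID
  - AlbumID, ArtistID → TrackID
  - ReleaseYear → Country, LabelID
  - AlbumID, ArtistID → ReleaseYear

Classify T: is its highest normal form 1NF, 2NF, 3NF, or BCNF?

1NF

Candidate key: {AlbumID, ArtistID}. Prime attributes: {AlbumID, ArtistID}.
ArtistID → Country: {ArtistID}⁺ = {ArtistID, Country}, which is not all of the attributes, so the left side is not a superkey — BCNF is violated.
Because {Country} is non-prime and the left side of ArtistID → Country is not a superkey, the relation is not in 3NF.
The proper key subset {ArtistID} of {AlbumID, ArtistID} determines non-prime {Country}, so the relation is not even in 2NF.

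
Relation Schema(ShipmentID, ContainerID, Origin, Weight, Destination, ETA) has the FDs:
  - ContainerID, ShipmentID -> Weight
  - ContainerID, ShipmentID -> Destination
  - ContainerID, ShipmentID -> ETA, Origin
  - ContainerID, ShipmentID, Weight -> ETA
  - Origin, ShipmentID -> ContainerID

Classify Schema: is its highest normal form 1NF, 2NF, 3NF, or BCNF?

Candidate keys: {ContainerID, ShipmentID}, {Origin, ShipmentID}. Prime attributes: {ContainerID, Origin, ShipmentID}.
The left-hand side of every FD is a superkey, so BCNF is satisfied.

BCNF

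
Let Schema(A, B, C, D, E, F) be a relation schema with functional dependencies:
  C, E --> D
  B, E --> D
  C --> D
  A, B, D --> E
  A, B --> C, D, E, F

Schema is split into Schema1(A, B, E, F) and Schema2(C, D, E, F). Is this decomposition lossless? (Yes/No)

No

Common attributes: {E, F}; their closure is {E, F}.
Neither Schema1 nor Schema2 is contained in that closure, so the decomposition is lossy.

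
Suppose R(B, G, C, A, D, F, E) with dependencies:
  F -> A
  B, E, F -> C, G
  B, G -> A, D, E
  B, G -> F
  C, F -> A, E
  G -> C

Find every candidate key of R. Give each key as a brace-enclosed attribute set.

No FD produces {B}, so it must be in every candidate key.
Closure of {B, G} is {A, B, C, D, E, F, G}, the whole schema; {B, G} is a candidate key.
Closure of {B, C, F} is {A, B, C, D, E, F, G}, the whole schema; {B, C, F} is a candidate key.
Closure of {B, E, F} is {A, B, C, D, E, F, G}, the whole schema; {B, E, F} is a candidate key.
No proper subset of any of these is a key, and no other minimal superkey exists.

{B, C, F}, {B, E, F}, {B, G}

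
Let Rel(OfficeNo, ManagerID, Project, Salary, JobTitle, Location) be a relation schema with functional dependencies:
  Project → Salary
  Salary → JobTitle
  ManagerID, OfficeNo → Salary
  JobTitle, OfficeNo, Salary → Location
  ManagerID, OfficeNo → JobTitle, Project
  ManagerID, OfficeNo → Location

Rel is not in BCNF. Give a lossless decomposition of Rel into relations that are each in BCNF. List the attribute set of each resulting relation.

Candidate key of the original relation: {ManagerID, OfficeNo}.
Within {JobTitle, Location, ManagerID, OfficeNo, Project, Salary}: {Project}⁺ ∩ {JobTitle, Location, ManagerID, OfficeNo, Project, Salary} = {JobTitle, Project, Salary}, not the whole set, so Project → JobTitle, Salary violates BCNF; decompose into {JobTitle, Project, Salary} and {Location, ManagerID, OfficeNo, Project}.
Within {JobTitle, Project, Salary}: {Salary}⁺ ∩ {JobTitle, Project, Salary} = {JobTitle, Salary}, not the whole set, so Salary → JobTitle violates BCNF; decompose into {JobTitle, Salary} and {Project, Salary}.
{JobTitle, Salary} has no BCNF violation.
{Project, Salary} has no BCNF violation.
Within {Location, ManagerID, OfficeNo, Project}: {OfficeNo, Project}⁺ ∩ {Location, ManagerID, OfficeNo, Project} = {Location, OfficeNo, Project}, not the whole set, so OfficeNo, Project → Location violates BCNF; decompose into {Location, OfficeNo, Project} and {ManagerID, OfficeNo, Project}.
{Location, OfficeNo, Project} has no BCNF violation.
{ManagerID, OfficeNo, Project} has no BCNF violation.

{JobTitle, Salary}; {Location, OfficeNo, Project}; {ManagerID, OfficeNo, Project}; {Project, Salary}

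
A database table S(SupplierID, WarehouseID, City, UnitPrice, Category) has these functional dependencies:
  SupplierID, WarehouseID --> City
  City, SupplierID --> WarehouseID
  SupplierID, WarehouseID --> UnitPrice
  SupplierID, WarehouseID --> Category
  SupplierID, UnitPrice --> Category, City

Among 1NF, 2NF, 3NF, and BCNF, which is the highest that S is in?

BCNF

Candidate keys: {City, SupplierID}, {SupplierID, UnitPrice}, {SupplierID, WarehouseID}. Prime attributes: {City, SupplierID, UnitPrice, WarehouseID}.
The left-hand side of every FD is a superkey, so BCNF is satisfied.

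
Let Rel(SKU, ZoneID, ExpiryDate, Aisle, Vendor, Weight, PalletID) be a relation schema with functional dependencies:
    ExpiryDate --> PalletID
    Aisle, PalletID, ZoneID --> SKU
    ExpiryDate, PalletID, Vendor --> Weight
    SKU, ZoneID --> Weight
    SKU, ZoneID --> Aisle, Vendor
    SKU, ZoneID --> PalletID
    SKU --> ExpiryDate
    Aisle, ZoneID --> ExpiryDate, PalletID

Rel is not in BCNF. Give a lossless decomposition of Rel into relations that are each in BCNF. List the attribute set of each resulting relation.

{Aisle, SKU, Vendor, ZoneID}; {ExpiryDate, PalletID}; {ExpiryDate, SKU}; {SKU, Vendor, Weight}

Candidate keys of the original relation: {Aisle, ZoneID}, {SKU, ZoneID}.
Within {Aisle, ExpiryDate, PalletID, SKU, Vendor, Weight, ZoneID}: {ExpiryDate}⁺ ∩ {Aisle, ExpiryDate, PalletID, SKU, Vendor, Weight, ZoneID} = {ExpiryDate, PalletID}, not the whole set, so ExpiryDate --> PalletID violates BCNF; decompose into {ExpiryDate, PalletID} and {Aisle, ExpiryDate, SKU, Vendor, Weight, ZoneID}.
{ExpiryDate, PalletID}: every determinant is a superkey — BCNF.
Within {Aisle, ExpiryDate, SKU, Vendor, Weight, ZoneID}: {SKU}⁺ ∩ {Aisle, ExpiryDate, SKU, Vendor, Weight, ZoneID} = {ExpiryDate, SKU}, not the whole set, so SKU --> ExpiryDate violates BCNF; decompose into {ExpiryDate, SKU} and {Aisle, SKU, Vendor, Weight, ZoneID}.
{ExpiryDate, SKU}: every determinant is a superkey — BCNF.
Within {Aisle, SKU, Vendor, Weight, ZoneID}: {SKU, Vendor}⁺ ∩ {Aisle, SKU, Vendor, Weight, ZoneID} = {SKU, Vendor, Weight}, not the whole set, so SKU, Vendor --> Weight violates BCNF; decompose into {SKU, Vendor, Weight} and {Aisle, SKU, Vendor, ZoneID}.
{SKU, Vendor, Weight}: every determinant is a superkey — BCNF.
{Aisle, SKU, Vendor, ZoneID}: every determinant is a superkey — BCNF.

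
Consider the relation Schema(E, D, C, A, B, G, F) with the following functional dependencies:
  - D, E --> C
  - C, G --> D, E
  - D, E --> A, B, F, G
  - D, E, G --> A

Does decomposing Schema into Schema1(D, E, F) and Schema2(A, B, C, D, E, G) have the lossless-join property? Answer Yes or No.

Yes

The shared attributes are {D, E} and {D, E}⁺ = {A, B, C, D, E, F, G}.
Since Schema1 ⊆ {A, B, C, D, E, F, G}, the intersection is a superkey of Schema1; the decomposition is lossless.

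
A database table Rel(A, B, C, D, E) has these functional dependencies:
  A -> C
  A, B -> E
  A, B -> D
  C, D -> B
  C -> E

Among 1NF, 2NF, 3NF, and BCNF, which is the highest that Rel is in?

1NF

Candidate keys: {A, B}, {A, D}. Prime attributes: {A, B, D}.
For A -> C we have {A}⁺ = {A, C, E}; {A} is not a superkey, so BCNF fails.
Because {C} is non-prime and the left side of A -> C is not a superkey, the relation is not in 3NF.
The proper key subset {A} of {A, B} determines non-prime {C, E}, so the relation is not even in 2NF.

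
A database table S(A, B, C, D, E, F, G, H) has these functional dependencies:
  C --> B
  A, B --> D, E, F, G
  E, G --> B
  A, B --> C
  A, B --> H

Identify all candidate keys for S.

{A, B}, {A, C}, {A, E, G}

Attributes never on any right-hand side: {A} — every candidate key must contain it.
Closure of {A, B} is {A, B, C, D, E, F, G, H}, the whole schema; {A, B} is a candidate key.
Closure of {A, C} is {A, B, C, D, E, F, G, H}, the whole schema; {A, C} is a candidate key.
Closure of {A, E, G} is {A, B, C, D, E, F, G, H}, the whole schema; {A, E, G} is a candidate key.
These are minimal and exhaustive — every other superkey contains one of them.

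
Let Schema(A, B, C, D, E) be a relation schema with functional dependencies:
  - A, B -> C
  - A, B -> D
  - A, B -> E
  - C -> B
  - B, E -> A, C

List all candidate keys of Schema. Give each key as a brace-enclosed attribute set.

{A, B} is a candidate key since {A, B}⁺ = {A, B, C, D, E} covers every attribute.
{A, C} is a candidate key since {A, C}⁺ = {A, B, C, D, E} covers every attribute.
{B, E} is a candidate key since {B, E}⁺ = {A, B, C, D, E} covers every attribute.
{C, E} is a candidate key since {C, E}⁺ = {A, B, C, D, E} covers every attribute.
These are minimal and exhaustive — every other superkey contains one of them.

{A, B}, {A, C}, {B, E}, {C, E}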